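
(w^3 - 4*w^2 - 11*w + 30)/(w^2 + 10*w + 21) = (w^2 - 7*w + 10)/(w + 7)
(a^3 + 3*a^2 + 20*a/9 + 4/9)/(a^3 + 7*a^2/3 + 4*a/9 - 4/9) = (3*a + 1)/(3*a - 1)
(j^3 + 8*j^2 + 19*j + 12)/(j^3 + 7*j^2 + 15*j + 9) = (j + 4)/(j + 3)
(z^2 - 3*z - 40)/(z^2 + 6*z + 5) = (z - 8)/(z + 1)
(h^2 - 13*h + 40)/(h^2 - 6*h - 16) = (h - 5)/(h + 2)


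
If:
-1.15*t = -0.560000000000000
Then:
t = 0.49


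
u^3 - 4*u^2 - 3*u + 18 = (u - 3)^2*(u + 2)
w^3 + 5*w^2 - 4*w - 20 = (w - 2)*(w + 2)*(w + 5)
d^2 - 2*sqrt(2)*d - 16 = (d - 4*sqrt(2))*(d + 2*sqrt(2))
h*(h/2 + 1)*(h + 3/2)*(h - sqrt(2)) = h^4/2 - sqrt(2)*h^3/2 + 7*h^3/4 - 7*sqrt(2)*h^2/4 + 3*h^2/2 - 3*sqrt(2)*h/2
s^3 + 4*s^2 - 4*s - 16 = (s - 2)*(s + 2)*(s + 4)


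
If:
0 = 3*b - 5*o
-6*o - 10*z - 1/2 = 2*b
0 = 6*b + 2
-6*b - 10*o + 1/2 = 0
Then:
No Solution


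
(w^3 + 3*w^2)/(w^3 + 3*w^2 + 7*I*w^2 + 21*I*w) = w/(w + 7*I)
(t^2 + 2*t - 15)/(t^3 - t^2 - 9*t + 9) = (t + 5)/(t^2 + 2*t - 3)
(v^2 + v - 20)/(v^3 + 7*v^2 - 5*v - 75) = (v - 4)/(v^2 + 2*v - 15)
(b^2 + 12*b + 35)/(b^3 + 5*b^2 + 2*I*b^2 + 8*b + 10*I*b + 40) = (b + 7)/(b^2 + 2*I*b + 8)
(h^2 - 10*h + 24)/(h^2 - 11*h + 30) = (h - 4)/(h - 5)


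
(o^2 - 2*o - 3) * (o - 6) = o^3 - 8*o^2 + 9*o + 18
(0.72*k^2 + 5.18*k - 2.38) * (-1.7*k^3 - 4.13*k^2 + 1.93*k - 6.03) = -1.224*k^5 - 11.7796*k^4 - 15.9578*k^3 + 15.4852*k^2 - 35.8288*k + 14.3514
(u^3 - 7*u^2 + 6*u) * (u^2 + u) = u^5 - 6*u^4 - u^3 + 6*u^2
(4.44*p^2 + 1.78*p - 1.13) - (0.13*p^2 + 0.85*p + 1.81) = 4.31*p^2 + 0.93*p - 2.94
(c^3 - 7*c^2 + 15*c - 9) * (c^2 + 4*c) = c^5 - 3*c^4 - 13*c^3 + 51*c^2 - 36*c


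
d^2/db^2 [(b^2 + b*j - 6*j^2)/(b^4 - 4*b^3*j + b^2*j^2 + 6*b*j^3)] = 2*(3*b^5 + 12*b^4*j - 41*b^3*j^2 + 9*b^2*j^3 + 54*b*j^4 + 27*j^5)/(b^3*(b^6 - 6*b^5*j + 3*b^4*j^2 + 28*b^3*j^3 - 9*b^2*j^4 - 54*b*j^5 - 27*j^6))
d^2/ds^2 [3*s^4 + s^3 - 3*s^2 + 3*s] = 36*s^2 + 6*s - 6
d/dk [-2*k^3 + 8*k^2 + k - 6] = -6*k^2 + 16*k + 1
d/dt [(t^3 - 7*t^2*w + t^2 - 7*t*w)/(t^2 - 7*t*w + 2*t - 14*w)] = (t^2 + 4*t + 2)/(t^2 + 4*t + 4)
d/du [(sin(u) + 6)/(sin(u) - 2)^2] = -(sin(u) + 14)*cos(u)/(sin(u) - 2)^3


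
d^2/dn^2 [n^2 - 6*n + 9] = 2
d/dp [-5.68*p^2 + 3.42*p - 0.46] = 3.42 - 11.36*p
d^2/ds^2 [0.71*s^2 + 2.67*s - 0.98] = 1.42000000000000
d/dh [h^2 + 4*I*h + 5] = 2*h + 4*I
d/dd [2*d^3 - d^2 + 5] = 2*d*(3*d - 1)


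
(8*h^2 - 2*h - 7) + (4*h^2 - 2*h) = 12*h^2 - 4*h - 7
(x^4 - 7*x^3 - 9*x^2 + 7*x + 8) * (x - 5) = x^5 - 12*x^4 + 26*x^3 + 52*x^2 - 27*x - 40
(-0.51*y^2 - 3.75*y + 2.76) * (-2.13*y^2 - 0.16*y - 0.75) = 1.0863*y^4 + 8.0691*y^3 - 4.8963*y^2 + 2.3709*y - 2.07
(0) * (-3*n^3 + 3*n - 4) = 0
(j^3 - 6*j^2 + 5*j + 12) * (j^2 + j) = j^5 - 5*j^4 - j^3 + 17*j^2 + 12*j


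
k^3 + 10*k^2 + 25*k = k*(k + 5)^2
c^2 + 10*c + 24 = (c + 4)*(c + 6)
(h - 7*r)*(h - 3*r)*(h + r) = h^3 - 9*h^2*r + 11*h*r^2 + 21*r^3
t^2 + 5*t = t*(t + 5)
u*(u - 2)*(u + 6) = u^3 + 4*u^2 - 12*u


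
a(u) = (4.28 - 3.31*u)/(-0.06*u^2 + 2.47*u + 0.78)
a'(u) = (4.28 - 3.31*u)*(0.12*u - 2.47)/(-0.06*u^2 + 2.47*u + 0.78)^2 - 3.31/(-0.06*u^2 + 2.47*u + 0.78) = (-0.1986*u^2 + 0.5136*u - 13.1534)/(0.0036*u^4 - 0.2964*u^3 + 6.0073*u^2 + 3.8532*u + 0.6084)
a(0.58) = 1.08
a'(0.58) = -2.69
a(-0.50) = -12.63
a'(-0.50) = -60.93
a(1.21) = 0.07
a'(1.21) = -0.95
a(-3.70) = -1.80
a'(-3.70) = -0.21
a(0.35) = 1.91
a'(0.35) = -4.85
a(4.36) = -0.98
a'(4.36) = -0.14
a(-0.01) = 5.71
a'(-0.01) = -23.07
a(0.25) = 2.48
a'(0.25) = -6.71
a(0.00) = 5.49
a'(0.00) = -21.62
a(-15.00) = -1.08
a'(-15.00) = -0.03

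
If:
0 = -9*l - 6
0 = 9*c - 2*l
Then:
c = -4/27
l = -2/3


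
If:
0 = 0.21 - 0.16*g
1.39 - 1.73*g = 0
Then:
No Solution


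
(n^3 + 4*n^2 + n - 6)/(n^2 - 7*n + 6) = (n^2 + 5*n + 6)/(n - 6)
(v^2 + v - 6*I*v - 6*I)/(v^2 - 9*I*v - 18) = (v + 1)/(v - 3*I)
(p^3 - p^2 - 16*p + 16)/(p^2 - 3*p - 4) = (p^2 + 3*p - 4)/(p + 1)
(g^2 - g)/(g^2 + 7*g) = (g - 1)/(g + 7)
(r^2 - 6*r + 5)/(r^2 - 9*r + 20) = (r - 1)/(r - 4)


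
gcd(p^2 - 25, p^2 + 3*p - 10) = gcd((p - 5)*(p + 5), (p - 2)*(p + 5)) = p + 5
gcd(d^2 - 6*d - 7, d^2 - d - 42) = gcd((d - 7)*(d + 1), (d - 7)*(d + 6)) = d - 7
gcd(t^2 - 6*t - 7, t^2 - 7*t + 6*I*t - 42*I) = t - 7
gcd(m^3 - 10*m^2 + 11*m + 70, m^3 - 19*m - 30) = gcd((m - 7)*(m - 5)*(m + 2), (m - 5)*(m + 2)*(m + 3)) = m^2 - 3*m - 10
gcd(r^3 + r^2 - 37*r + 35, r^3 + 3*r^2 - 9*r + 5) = r - 1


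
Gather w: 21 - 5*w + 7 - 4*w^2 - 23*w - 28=-4*w^2 - 28*w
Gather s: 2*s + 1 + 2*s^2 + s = 2*s^2 + 3*s + 1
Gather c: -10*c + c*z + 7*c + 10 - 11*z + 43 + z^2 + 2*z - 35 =c*(z - 3) + z^2 - 9*z + 18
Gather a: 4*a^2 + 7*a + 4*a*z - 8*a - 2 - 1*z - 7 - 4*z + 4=4*a^2 + a*(4*z - 1) - 5*z - 5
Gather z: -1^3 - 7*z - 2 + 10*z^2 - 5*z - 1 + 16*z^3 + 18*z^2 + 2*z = 16*z^3 + 28*z^2 - 10*z - 4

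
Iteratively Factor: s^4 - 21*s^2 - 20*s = (s)*(s^3 - 21*s - 20) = s*(s + 1)*(s^2 - s - 20) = s*(s + 1)*(s + 4)*(s - 5)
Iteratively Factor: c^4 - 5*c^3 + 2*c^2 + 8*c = (c - 2)*(c^3 - 3*c^2 - 4*c) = (c - 4)*(c - 2)*(c^2 + c) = (c - 4)*(c - 2)*(c + 1)*(c)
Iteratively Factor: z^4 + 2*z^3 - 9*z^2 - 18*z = (z)*(z^3 + 2*z^2 - 9*z - 18) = z*(z + 2)*(z^2 - 9) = z*(z - 3)*(z + 2)*(z + 3)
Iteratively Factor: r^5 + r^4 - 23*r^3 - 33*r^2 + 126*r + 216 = (r + 2)*(r^4 - r^3 - 21*r^2 + 9*r + 108) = (r - 3)*(r + 2)*(r^3 + 2*r^2 - 15*r - 36) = (r - 4)*(r - 3)*(r + 2)*(r^2 + 6*r + 9) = (r - 4)*(r - 3)*(r + 2)*(r + 3)*(r + 3)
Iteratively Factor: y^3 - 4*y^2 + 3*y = (y - 1)*(y^2 - 3*y) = (y - 3)*(y - 1)*(y)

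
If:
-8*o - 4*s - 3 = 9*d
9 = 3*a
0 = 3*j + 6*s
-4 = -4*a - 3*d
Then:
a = 3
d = -8/3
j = -2*s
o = 21/8 - s/2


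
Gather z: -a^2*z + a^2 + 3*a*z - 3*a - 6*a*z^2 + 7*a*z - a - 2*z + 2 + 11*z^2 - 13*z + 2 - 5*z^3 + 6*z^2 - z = a^2 - 4*a - 5*z^3 + z^2*(17 - 6*a) + z*(-a^2 + 10*a - 16) + 4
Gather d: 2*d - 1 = 2*d - 1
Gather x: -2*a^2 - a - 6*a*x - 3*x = -2*a^2 - a + x*(-6*a - 3)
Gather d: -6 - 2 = -8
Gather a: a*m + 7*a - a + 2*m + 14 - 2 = a*(m + 6) + 2*m + 12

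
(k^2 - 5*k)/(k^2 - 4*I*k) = (k - 5)/(k - 4*I)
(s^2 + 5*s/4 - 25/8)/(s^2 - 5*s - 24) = (-8*s^2 - 10*s + 25)/(8*(-s^2 + 5*s + 24))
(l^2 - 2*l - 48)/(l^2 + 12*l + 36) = (l - 8)/(l + 6)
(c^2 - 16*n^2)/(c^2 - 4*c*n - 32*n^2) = (c - 4*n)/(c - 8*n)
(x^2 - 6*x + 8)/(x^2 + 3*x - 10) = (x - 4)/(x + 5)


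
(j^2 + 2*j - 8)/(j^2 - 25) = (j^2 + 2*j - 8)/(j^2 - 25)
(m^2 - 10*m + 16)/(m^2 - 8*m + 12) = (m - 8)/(m - 6)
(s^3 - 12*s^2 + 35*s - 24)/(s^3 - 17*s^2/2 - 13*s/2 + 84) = 2*(s^2 - 4*s + 3)/(2*s^2 - s - 21)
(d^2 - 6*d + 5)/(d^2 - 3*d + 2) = (d - 5)/(d - 2)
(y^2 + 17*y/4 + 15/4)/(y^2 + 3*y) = (y + 5/4)/y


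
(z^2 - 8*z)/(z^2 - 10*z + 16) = z/(z - 2)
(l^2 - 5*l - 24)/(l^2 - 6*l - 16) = (l + 3)/(l + 2)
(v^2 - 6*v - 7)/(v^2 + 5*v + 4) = (v - 7)/(v + 4)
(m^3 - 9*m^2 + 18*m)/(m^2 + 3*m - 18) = m*(m - 6)/(m + 6)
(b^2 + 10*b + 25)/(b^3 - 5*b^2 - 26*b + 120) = (b + 5)/(b^2 - 10*b + 24)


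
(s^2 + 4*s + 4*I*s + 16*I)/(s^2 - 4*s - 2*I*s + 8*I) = (s^2 + 4*s*(1 + I) + 16*I)/(s^2 - 2*s*(2 + I) + 8*I)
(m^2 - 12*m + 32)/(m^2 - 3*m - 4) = (m - 8)/(m + 1)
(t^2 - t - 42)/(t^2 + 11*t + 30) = (t - 7)/(t + 5)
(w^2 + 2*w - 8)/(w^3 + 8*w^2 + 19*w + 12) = (w - 2)/(w^2 + 4*w + 3)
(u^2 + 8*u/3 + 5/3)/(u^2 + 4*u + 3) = (u + 5/3)/(u + 3)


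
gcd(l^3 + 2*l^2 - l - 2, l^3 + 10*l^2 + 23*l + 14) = l^2 + 3*l + 2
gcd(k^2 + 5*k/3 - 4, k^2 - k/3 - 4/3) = k - 4/3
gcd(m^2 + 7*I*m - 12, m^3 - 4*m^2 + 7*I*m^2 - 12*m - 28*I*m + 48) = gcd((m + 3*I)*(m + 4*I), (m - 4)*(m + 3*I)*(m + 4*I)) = m^2 + 7*I*m - 12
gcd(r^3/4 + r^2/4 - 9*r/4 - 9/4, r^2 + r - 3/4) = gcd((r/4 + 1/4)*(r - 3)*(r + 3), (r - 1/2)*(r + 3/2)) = 1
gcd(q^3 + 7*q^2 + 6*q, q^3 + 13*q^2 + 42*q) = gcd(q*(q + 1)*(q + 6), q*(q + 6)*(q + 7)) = q^2 + 6*q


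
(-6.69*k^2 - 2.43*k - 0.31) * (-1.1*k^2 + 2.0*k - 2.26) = 7.359*k^4 - 10.707*k^3 + 10.6004*k^2 + 4.8718*k + 0.7006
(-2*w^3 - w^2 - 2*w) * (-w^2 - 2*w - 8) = 2*w^5 + 5*w^4 + 20*w^3 + 12*w^2 + 16*w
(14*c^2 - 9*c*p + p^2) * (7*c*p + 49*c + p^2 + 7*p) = 98*c^3*p + 686*c^3 - 49*c^2*p^2 - 343*c^2*p - 2*c*p^3 - 14*c*p^2 + p^4 + 7*p^3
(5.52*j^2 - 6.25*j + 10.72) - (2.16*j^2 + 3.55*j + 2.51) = 3.36*j^2 - 9.8*j + 8.21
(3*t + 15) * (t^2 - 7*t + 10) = 3*t^3 - 6*t^2 - 75*t + 150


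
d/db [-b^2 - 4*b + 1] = -2*b - 4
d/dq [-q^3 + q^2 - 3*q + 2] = -3*q^2 + 2*q - 3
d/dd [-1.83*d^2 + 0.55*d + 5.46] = 0.55 - 3.66*d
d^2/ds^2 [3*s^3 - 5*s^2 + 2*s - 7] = 18*s - 10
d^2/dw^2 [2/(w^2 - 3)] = 12*(w^2 + 1)/(w^2 - 3)^3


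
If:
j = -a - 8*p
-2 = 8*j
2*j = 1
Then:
No Solution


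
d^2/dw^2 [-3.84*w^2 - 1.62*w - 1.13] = -7.68000000000000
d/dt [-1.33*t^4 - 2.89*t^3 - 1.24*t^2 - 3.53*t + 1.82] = -5.32*t^3 - 8.67*t^2 - 2.48*t - 3.53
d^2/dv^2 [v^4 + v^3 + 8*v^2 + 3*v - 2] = 12*v^2 + 6*v + 16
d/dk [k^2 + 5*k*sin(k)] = 5*k*cos(k) + 2*k + 5*sin(k)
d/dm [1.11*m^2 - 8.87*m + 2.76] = 2.22*m - 8.87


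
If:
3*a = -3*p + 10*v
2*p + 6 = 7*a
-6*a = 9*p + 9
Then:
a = 12/25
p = -33/25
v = -63/250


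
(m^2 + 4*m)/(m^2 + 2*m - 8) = m/(m - 2)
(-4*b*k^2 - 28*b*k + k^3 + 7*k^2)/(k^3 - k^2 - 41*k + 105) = k*(-4*b + k)/(k^2 - 8*k + 15)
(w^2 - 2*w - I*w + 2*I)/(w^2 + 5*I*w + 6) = (w - 2)/(w + 6*I)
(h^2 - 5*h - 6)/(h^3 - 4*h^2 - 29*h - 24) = (h - 6)/(h^2 - 5*h - 24)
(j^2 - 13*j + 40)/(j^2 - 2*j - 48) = (j - 5)/(j + 6)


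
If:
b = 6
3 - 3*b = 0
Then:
No Solution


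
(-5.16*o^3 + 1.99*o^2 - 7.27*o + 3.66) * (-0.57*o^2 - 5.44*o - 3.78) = 2.9412*o^5 + 26.9361*o^4 + 12.8231*o^3 + 29.9404*o^2 + 7.57019999999999*o - 13.8348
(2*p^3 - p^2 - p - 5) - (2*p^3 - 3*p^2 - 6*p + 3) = 2*p^2 + 5*p - 8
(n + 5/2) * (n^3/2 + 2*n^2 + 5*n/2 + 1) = n^4/2 + 13*n^3/4 + 15*n^2/2 + 29*n/4 + 5/2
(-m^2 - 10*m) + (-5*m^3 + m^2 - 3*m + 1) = -5*m^3 - 13*m + 1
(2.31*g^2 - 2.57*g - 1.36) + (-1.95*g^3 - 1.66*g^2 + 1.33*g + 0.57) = -1.95*g^3 + 0.65*g^2 - 1.24*g - 0.79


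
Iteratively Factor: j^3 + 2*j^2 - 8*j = (j)*(j^2 + 2*j - 8) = j*(j - 2)*(j + 4)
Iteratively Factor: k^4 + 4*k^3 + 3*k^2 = (k + 3)*(k^3 + k^2) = (k + 1)*(k + 3)*(k^2) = k*(k + 1)*(k + 3)*(k)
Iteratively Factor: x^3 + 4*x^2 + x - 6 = (x + 2)*(x^2 + 2*x - 3) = (x + 2)*(x + 3)*(x - 1)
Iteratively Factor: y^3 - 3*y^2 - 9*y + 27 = (y - 3)*(y^2 - 9) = (y - 3)^2*(y + 3)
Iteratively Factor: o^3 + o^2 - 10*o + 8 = (o - 2)*(o^2 + 3*o - 4) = (o - 2)*(o + 4)*(o - 1)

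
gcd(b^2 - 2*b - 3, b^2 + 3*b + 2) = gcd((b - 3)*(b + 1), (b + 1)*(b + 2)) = b + 1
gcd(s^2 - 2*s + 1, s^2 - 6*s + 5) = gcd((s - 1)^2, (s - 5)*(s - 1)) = s - 1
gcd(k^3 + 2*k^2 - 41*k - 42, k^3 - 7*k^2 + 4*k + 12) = k^2 - 5*k - 6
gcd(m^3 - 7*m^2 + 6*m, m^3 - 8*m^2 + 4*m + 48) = m - 6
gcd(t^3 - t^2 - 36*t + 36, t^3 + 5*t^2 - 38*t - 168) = t - 6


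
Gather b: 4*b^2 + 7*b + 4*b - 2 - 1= 4*b^2 + 11*b - 3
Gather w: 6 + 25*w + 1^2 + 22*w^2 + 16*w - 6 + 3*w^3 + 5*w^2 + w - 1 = 3*w^3 + 27*w^2 + 42*w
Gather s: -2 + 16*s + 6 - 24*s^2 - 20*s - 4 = -24*s^2 - 4*s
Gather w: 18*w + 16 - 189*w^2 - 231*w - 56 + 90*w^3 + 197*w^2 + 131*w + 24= 90*w^3 + 8*w^2 - 82*w - 16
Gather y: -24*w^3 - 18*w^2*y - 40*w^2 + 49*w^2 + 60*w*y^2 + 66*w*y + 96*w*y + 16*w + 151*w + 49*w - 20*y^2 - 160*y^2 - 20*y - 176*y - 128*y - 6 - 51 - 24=-24*w^3 + 9*w^2 + 216*w + y^2*(60*w - 180) + y*(-18*w^2 + 162*w - 324) - 81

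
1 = 1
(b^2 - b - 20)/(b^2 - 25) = (b + 4)/(b + 5)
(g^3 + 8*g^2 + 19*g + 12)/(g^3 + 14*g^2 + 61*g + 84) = (g + 1)/(g + 7)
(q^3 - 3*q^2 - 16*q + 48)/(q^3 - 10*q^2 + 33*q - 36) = (q + 4)/(q - 3)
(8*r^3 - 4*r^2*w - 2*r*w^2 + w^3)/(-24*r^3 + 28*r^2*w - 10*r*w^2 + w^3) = (-2*r - w)/(6*r - w)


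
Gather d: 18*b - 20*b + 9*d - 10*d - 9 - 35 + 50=-2*b - d + 6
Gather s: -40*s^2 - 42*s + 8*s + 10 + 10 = -40*s^2 - 34*s + 20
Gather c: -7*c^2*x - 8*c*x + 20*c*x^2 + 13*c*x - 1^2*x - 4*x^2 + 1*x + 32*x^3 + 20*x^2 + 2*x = -7*c^2*x + c*(20*x^2 + 5*x) + 32*x^3 + 16*x^2 + 2*x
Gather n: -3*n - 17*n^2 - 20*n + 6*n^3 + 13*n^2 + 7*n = 6*n^3 - 4*n^2 - 16*n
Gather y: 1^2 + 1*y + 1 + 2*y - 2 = 3*y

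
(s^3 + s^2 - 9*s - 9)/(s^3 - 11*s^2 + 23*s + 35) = (s^2 - 9)/(s^2 - 12*s + 35)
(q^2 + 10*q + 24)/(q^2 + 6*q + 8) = (q + 6)/(q + 2)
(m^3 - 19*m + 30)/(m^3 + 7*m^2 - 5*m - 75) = (m - 2)/(m + 5)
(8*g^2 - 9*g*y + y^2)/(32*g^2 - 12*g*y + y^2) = (-g + y)/(-4*g + y)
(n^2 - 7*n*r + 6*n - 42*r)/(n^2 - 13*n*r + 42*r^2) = (-n - 6)/(-n + 6*r)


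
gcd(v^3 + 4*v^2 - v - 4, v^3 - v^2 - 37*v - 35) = v + 1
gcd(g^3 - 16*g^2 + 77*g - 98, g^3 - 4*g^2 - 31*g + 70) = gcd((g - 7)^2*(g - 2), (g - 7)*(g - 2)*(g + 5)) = g^2 - 9*g + 14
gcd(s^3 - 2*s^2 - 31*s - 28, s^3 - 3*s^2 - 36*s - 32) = s^2 + 5*s + 4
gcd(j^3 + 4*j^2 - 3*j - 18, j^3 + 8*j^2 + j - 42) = j^2 + j - 6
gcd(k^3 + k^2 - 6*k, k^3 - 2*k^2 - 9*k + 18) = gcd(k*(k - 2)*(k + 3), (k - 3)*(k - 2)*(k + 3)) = k^2 + k - 6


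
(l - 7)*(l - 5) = l^2 - 12*l + 35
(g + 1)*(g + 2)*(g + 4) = g^3 + 7*g^2 + 14*g + 8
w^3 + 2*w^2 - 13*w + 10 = (w - 2)*(w - 1)*(w + 5)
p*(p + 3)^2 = p^3 + 6*p^2 + 9*p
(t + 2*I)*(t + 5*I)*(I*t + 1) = I*t^3 - 6*t^2 - 3*I*t - 10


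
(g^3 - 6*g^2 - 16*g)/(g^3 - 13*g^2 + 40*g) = (g + 2)/(g - 5)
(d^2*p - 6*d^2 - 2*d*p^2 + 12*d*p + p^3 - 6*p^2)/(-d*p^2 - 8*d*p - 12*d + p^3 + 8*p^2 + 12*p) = (-d*p + 6*d + p^2 - 6*p)/(p^2 + 8*p + 12)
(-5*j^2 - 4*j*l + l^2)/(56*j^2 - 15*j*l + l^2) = (-5*j^2 - 4*j*l + l^2)/(56*j^2 - 15*j*l + l^2)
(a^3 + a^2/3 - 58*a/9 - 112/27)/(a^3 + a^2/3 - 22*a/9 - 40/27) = (9*a^2 - 3*a - 56)/(9*a^2 - 3*a - 20)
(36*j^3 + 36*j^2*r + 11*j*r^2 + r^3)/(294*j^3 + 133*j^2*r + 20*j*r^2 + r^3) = (6*j^2 + 5*j*r + r^2)/(49*j^2 + 14*j*r + r^2)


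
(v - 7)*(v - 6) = v^2 - 13*v + 42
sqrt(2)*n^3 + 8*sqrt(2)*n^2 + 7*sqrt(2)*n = n*(n + 7)*(sqrt(2)*n + sqrt(2))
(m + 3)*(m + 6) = m^2 + 9*m + 18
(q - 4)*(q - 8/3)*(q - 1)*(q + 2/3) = q^4 - 7*q^3 + 110*q^2/9 + 8*q/9 - 64/9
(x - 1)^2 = x^2 - 2*x + 1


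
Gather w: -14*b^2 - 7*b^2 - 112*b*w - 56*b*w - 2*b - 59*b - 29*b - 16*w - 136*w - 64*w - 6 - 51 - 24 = -21*b^2 - 90*b + w*(-168*b - 216) - 81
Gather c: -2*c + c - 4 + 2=-c - 2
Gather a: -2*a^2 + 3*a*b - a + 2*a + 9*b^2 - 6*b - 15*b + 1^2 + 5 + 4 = -2*a^2 + a*(3*b + 1) + 9*b^2 - 21*b + 10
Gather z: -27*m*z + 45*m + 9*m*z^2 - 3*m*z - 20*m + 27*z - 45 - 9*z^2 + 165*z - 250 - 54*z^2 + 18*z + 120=25*m + z^2*(9*m - 63) + z*(210 - 30*m) - 175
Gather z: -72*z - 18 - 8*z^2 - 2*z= -8*z^2 - 74*z - 18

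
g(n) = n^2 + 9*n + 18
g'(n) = 2*n + 9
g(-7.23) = 5.20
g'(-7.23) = -5.46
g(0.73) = 25.10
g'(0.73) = 10.46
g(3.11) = 55.66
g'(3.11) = 15.22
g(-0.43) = 14.31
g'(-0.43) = 8.14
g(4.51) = 78.93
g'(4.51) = 18.02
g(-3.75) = -1.69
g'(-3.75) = 1.50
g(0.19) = 19.75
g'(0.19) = 9.38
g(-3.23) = -0.64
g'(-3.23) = 2.54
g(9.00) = 180.00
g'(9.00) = 27.00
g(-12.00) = 54.00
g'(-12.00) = -15.00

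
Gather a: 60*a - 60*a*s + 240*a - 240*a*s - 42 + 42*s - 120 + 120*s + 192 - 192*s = a*(300 - 300*s) - 30*s + 30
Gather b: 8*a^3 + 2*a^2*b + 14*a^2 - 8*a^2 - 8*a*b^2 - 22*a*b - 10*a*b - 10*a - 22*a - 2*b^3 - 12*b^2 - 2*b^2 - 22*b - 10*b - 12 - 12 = 8*a^3 + 6*a^2 - 32*a - 2*b^3 + b^2*(-8*a - 14) + b*(2*a^2 - 32*a - 32) - 24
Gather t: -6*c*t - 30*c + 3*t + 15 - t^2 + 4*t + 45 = -30*c - t^2 + t*(7 - 6*c) + 60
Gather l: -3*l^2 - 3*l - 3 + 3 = -3*l^2 - 3*l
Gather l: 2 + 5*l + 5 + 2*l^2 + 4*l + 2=2*l^2 + 9*l + 9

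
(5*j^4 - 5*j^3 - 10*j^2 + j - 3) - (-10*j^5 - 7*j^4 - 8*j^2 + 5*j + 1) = 10*j^5 + 12*j^4 - 5*j^3 - 2*j^2 - 4*j - 4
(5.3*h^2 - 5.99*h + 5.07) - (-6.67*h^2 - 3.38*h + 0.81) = 11.97*h^2 - 2.61*h + 4.26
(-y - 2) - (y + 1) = -2*y - 3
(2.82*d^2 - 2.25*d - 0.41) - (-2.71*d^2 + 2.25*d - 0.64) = 5.53*d^2 - 4.5*d + 0.23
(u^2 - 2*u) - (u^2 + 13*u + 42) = -15*u - 42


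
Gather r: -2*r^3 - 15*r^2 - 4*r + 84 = -2*r^3 - 15*r^2 - 4*r + 84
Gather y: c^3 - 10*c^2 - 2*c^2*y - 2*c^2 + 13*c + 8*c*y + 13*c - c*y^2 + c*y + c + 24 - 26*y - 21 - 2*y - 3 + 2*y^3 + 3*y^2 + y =c^3 - 12*c^2 + 27*c + 2*y^3 + y^2*(3 - c) + y*(-2*c^2 + 9*c - 27)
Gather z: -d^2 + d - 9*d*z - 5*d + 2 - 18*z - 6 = -d^2 - 4*d + z*(-9*d - 18) - 4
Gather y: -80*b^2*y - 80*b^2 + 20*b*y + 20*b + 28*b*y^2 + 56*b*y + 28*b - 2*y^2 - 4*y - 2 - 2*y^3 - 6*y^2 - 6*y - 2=-80*b^2 + 48*b - 2*y^3 + y^2*(28*b - 8) + y*(-80*b^2 + 76*b - 10) - 4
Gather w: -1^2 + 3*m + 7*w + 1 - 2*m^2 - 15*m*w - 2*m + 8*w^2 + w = -2*m^2 + m + 8*w^2 + w*(8 - 15*m)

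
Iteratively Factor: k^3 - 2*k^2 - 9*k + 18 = (k - 3)*(k^2 + k - 6) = (k - 3)*(k - 2)*(k + 3)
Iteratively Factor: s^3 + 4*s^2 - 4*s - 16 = (s + 2)*(s^2 + 2*s - 8) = (s + 2)*(s + 4)*(s - 2)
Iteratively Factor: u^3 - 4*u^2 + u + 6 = (u - 3)*(u^2 - u - 2) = (u - 3)*(u - 2)*(u + 1)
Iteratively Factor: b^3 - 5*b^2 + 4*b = (b - 4)*(b^2 - b) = b*(b - 4)*(b - 1)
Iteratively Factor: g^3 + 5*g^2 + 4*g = (g + 4)*(g^2 + g) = g*(g + 4)*(g + 1)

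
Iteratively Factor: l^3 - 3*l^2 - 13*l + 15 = (l - 5)*(l^2 + 2*l - 3) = (l - 5)*(l + 3)*(l - 1)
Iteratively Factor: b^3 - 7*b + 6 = (b + 3)*(b^2 - 3*b + 2) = (b - 1)*(b + 3)*(b - 2)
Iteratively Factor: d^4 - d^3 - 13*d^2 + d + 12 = (d - 4)*(d^3 + 3*d^2 - d - 3) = (d - 4)*(d + 1)*(d^2 + 2*d - 3) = (d - 4)*(d - 1)*(d + 1)*(d + 3)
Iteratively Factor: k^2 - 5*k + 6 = (k - 3)*(k - 2)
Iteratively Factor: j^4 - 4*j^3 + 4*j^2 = (j)*(j^3 - 4*j^2 + 4*j) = j^2*(j^2 - 4*j + 4) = j^2*(j - 2)*(j - 2)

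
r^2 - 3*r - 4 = (r - 4)*(r + 1)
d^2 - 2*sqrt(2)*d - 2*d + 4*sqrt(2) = (d - 2)*(d - 2*sqrt(2))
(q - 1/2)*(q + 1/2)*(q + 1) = q^3 + q^2 - q/4 - 1/4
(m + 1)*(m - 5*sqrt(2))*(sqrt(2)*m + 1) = sqrt(2)*m^3 - 9*m^2 + sqrt(2)*m^2 - 9*m - 5*sqrt(2)*m - 5*sqrt(2)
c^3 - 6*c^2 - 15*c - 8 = (c - 8)*(c + 1)^2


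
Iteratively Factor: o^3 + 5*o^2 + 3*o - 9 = (o + 3)*(o^2 + 2*o - 3) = (o - 1)*(o + 3)*(o + 3)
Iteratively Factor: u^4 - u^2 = (u - 1)*(u^3 + u^2) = u*(u - 1)*(u^2 + u) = u*(u - 1)*(u + 1)*(u)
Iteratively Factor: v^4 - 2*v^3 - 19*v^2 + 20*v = (v + 4)*(v^3 - 6*v^2 + 5*v) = v*(v + 4)*(v^2 - 6*v + 5) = v*(v - 1)*(v + 4)*(v - 5)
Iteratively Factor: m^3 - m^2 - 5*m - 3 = (m + 1)*(m^2 - 2*m - 3) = (m + 1)^2*(m - 3)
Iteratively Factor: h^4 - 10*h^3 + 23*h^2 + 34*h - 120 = (h - 5)*(h^3 - 5*h^2 - 2*h + 24) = (h - 5)*(h - 4)*(h^2 - h - 6) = (h - 5)*(h - 4)*(h - 3)*(h + 2)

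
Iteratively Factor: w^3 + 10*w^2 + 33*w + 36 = (w + 3)*(w^2 + 7*w + 12) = (w + 3)*(w + 4)*(w + 3)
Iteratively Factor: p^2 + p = (p)*(p + 1)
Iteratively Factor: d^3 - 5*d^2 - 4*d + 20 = (d - 2)*(d^2 - 3*d - 10) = (d - 2)*(d + 2)*(d - 5)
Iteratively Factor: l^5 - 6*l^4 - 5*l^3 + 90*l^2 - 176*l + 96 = (l - 4)*(l^4 - 2*l^3 - 13*l^2 + 38*l - 24) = (l - 4)*(l - 1)*(l^3 - l^2 - 14*l + 24) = (l - 4)*(l - 3)*(l - 1)*(l^2 + 2*l - 8) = (l - 4)*(l - 3)*(l - 1)*(l + 4)*(l - 2)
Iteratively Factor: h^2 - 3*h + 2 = (h - 2)*(h - 1)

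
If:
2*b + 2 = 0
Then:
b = -1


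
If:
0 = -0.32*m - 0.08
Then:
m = -0.25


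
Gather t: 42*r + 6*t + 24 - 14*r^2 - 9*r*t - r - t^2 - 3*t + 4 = -14*r^2 + 41*r - t^2 + t*(3 - 9*r) + 28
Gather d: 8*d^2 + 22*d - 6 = 8*d^2 + 22*d - 6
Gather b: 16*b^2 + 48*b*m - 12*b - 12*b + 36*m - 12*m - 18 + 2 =16*b^2 + b*(48*m - 24) + 24*m - 16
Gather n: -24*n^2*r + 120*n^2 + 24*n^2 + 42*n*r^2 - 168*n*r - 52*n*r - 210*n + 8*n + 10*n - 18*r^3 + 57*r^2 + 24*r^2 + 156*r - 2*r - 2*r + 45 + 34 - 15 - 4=n^2*(144 - 24*r) + n*(42*r^2 - 220*r - 192) - 18*r^3 + 81*r^2 + 152*r + 60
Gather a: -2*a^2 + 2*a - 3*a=-2*a^2 - a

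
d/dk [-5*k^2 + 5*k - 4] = 5 - 10*k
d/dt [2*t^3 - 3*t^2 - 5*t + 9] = 6*t^2 - 6*t - 5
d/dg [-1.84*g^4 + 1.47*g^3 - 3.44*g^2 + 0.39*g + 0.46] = -7.36*g^3 + 4.41*g^2 - 6.88*g + 0.39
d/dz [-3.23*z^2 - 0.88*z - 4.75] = -6.46*z - 0.88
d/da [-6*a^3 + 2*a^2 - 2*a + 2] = -18*a^2 + 4*a - 2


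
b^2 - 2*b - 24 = (b - 6)*(b + 4)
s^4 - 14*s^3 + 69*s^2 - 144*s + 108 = (s - 6)*(s - 3)^2*(s - 2)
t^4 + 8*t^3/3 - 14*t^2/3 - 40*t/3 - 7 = (t - 7/3)*(t + 1)^2*(t + 3)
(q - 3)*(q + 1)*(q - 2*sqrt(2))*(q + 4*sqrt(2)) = q^4 - 2*q^3 + 2*sqrt(2)*q^3 - 19*q^2 - 4*sqrt(2)*q^2 - 6*sqrt(2)*q + 32*q + 48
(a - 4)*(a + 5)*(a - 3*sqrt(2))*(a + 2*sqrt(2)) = a^4 - sqrt(2)*a^3 + a^3 - 32*a^2 - sqrt(2)*a^2 - 12*a + 20*sqrt(2)*a + 240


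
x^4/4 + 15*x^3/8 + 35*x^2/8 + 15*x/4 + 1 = (x/4 + 1)*(x + 1/2)*(x + 1)*(x + 2)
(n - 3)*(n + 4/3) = n^2 - 5*n/3 - 4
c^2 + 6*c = c*(c + 6)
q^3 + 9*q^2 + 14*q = q*(q + 2)*(q + 7)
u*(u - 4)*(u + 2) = u^3 - 2*u^2 - 8*u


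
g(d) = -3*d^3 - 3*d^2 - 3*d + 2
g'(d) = -9*d^2 - 6*d - 3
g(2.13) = -46.99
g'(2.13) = -56.61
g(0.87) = -4.86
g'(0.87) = -15.03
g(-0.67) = 3.57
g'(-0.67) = -3.02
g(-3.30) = 87.04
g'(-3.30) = -81.21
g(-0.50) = 3.12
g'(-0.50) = -2.25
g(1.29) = -13.30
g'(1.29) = -25.72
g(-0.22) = 2.55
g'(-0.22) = -2.12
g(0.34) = 0.52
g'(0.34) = -6.08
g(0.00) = 2.00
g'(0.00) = -3.00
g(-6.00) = 560.00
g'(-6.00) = -291.00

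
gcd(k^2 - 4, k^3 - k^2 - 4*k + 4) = k^2 - 4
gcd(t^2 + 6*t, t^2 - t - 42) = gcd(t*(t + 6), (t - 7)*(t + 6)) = t + 6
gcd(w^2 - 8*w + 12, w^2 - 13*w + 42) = w - 6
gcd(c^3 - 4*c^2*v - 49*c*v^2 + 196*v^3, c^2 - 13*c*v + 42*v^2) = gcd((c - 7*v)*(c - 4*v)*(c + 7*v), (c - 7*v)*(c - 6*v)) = -c + 7*v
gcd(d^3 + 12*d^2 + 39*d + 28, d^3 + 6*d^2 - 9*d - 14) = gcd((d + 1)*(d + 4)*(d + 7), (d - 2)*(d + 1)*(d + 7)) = d^2 + 8*d + 7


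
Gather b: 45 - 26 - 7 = 12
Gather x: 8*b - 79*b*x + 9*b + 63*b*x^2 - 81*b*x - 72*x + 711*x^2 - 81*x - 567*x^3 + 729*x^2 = 17*b - 567*x^3 + x^2*(63*b + 1440) + x*(-160*b - 153)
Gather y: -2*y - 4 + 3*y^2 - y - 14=3*y^2 - 3*y - 18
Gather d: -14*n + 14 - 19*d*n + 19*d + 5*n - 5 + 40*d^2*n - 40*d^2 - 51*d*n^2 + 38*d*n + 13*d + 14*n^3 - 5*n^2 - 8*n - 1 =d^2*(40*n - 40) + d*(-51*n^2 + 19*n + 32) + 14*n^3 - 5*n^2 - 17*n + 8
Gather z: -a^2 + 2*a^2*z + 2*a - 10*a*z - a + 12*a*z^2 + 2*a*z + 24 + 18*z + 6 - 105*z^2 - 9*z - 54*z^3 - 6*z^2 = -a^2 + a - 54*z^3 + z^2*(12*a - 111) + z*(2*a^2 - 8*a + 9) + 30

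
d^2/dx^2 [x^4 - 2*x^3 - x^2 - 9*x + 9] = 12*x^2 - 12*x - 2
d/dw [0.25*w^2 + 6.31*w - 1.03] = 0.5*w + 6.31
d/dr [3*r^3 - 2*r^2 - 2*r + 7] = 9*r^2 - 4*r - 2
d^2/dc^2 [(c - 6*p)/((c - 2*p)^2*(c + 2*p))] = 2*(3*c^3 - 30*c^2*p - 28*c*p^2 - 40*p^3)/(c^7 - 2*c^6*p - 12*c^5*p^2 + 24*c^4*p^3 + 48*c^3*p^4 - 96*c^2*p^5 - 64*c*p^6 + 128*p^7)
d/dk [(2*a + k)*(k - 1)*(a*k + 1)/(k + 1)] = (-(2*a + k)*(k - 1)*(a*k + 1) + (k + 1)*(a*(2*a + k)*(k - 1) + (2*a + k)*(a*k + 1) + (k - 1)*(a*k + 1)))/(k + 1)^2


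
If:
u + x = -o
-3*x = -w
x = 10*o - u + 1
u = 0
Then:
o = -1/11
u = 0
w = 3/11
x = 1/11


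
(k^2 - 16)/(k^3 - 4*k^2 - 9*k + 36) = (k + 4)/(k^2 - 9)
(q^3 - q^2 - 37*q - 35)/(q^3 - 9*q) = (q^3 - q^2 - 37*q - 35)/(q*(q^2 - 9))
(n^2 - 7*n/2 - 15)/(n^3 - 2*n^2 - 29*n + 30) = (n + 5/2)/(n^2 + 4*n - 5)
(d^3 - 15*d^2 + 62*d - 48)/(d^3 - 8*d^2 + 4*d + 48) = (d^2 - 9*d + 8)/(d^2 - 2*d - 8)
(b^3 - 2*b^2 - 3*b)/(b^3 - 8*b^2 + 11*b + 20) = b*(b - 3)/(b^2 - 9*b + 20)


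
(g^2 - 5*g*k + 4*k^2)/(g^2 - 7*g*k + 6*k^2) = (g - 4*k)/(g - 6*k)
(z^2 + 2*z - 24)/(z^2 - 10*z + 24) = (z + 6)/(z - 6)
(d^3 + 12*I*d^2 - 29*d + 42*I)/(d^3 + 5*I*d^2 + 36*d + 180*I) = (d^2 + 6*I*d + 7)/(d^2 - I*d + 30)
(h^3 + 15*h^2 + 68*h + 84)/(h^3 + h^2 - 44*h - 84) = (h + 7)/(h - 7)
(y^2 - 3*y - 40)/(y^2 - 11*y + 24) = (y + 5)/(y - 3)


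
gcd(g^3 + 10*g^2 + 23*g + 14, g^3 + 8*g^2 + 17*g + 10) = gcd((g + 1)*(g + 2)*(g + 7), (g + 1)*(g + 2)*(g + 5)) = g^2 + 3*g + 2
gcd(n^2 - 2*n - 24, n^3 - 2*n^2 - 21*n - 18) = n - 6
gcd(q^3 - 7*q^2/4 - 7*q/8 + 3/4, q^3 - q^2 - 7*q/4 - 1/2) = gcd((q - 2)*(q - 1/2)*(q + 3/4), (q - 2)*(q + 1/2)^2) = q - 2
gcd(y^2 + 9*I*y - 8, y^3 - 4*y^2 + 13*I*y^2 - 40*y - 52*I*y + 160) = y + 8*I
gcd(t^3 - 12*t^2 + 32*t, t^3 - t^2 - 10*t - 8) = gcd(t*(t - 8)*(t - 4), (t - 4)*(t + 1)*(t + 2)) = t - 4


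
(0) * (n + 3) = 0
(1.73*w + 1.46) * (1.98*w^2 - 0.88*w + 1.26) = 3.4254*w^3 + 1.3684*w^2 + 0.895*w + 1.8396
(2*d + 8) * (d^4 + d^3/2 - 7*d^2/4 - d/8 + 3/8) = 2*d^5 + 9*d^4 + d^3/2 - 57*d^2/4 - d/4 + 3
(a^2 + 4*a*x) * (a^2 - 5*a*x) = a^4 - a^3*x - 20*a^2*x^2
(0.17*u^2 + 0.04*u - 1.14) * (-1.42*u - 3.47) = -0.2414*u^3 - 0.6467*u^2 + 1.48*u + 3.9558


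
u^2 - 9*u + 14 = (u - 7)*(u - 2)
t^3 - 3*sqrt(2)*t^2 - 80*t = t*(t - 8*sqrt(2))*(t + 5*sqrt(2))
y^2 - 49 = (y - 7)*(y + 7)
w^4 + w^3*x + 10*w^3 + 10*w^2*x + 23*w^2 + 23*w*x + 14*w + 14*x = (w + 1)*(w + 2)*(w + 7)*(w + x)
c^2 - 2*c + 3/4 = (c - 3/2)*(c - 1/2)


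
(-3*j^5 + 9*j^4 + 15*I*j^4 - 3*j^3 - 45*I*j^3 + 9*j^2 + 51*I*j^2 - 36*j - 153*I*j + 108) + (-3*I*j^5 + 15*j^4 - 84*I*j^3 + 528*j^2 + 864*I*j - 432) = -3*j^5 - 3*I*j^5 + 24*j^4 + 15*I*j^4 - 3*j^3 - 129*I*j^3 + 537*j^2 + 51*I*j^2 - 36*j + 711*I*j - 324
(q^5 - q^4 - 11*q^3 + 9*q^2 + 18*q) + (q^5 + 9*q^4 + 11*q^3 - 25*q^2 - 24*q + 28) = 2*q^5 + 8*q^4 - 16*q^2 - 6*q + 28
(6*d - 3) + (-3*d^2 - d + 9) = -3*d^2 + 5*d + 6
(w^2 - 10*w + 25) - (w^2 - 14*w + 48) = 4*w - 23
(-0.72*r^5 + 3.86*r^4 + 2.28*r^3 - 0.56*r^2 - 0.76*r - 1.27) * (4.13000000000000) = -2.9736*r^5 + 15.9418*r^4 + 9.4164*r^3 - 2.3128*r^2 - 3.1388*r - 5.2451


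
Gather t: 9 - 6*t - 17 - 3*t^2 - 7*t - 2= -3*t^2 - 13*t - 10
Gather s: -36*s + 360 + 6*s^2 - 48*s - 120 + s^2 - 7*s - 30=7*s^2 - 91*s + 210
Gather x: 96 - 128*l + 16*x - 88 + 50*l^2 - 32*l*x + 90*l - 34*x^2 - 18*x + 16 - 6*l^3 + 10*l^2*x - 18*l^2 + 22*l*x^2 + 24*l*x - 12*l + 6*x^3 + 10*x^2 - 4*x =-6*l^3 + 32*l^2 - 50*l + 6*x^3 + x^2*(22*l - 24) + x*(10*l^2 - 8*l - 6) + 24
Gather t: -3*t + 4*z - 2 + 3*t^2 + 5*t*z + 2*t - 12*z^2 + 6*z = 3*t^2 + t*(5*z - 1) - 12*z^2 + 10*z - 2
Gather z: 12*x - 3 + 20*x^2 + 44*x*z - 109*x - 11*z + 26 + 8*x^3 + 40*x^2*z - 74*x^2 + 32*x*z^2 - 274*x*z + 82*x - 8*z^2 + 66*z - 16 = 8*x^3 - 54*x^2 - 15*x + z^2*(32*x - 8) + z*(40*x^2 - 230*x + 55) + 7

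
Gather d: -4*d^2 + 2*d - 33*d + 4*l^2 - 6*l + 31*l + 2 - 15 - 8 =-4*d^2 - 31*d + 4*l^2 + 25*l - 21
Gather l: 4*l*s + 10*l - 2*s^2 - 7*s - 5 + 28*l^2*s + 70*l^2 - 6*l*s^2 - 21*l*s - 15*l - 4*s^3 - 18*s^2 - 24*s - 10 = l^2*(28*s + 70) + l*(-6*s^2 - 17*s - 5) - 4*s^3 - 20*s^2 - 31*s - 15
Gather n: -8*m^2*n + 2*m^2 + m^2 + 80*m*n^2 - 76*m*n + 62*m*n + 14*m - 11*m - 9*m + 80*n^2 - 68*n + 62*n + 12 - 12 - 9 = 3*m^2 - 6*m + n^2*(80*m + 80) + n*(-8*m^2 - 14*m - 6) - 9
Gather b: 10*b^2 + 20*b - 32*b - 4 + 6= 10*b^2 - 12*b + 2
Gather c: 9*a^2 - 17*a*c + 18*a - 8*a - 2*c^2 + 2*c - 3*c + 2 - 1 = 9*a^2 + 10*a - 2*c^2 + c*(-17*a - 1) + 1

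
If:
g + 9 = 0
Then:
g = -9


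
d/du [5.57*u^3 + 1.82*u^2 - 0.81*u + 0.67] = 16.71*u^2 + 3.64*u - 0.81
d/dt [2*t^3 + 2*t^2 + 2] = 2*t*(3*t + 2)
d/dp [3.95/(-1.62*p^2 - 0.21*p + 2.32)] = (12.798*p + 0.8295)/(1.62*p^2 + 0.21*p - 2.32)^2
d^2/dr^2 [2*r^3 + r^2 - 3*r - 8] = 12*r + 2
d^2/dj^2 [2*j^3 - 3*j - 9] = 12*j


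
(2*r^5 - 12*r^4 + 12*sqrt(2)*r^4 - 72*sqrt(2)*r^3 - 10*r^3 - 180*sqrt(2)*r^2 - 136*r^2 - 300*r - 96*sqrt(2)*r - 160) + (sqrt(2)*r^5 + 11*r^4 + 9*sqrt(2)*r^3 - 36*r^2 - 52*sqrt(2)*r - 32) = sqrt(2)*r^5 + 2*r^5 - r^4 + 12*sqrt(2)*r^4 - 63*sqrt(2)*r^3 - 10*r^3 - 180*sqrt(2)*r^2 - 172*r^2 - 300*r - 148*sqrt(2)*r - 192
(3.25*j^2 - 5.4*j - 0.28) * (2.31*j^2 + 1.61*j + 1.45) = 7.5075*j^4 - 7.2415*j^3 - 4.6283*j^2 - 8.2808*j - 0.406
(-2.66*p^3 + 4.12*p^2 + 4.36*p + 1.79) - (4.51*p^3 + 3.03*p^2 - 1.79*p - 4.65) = -7.17*p^3 + 1.09*p^2 + 6.15*p + 6.44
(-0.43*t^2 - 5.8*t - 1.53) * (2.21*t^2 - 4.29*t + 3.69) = -0.9503*t^4 - 10.9733*t^3 + 19.914*t^2 - 14.8383*t - 5.6457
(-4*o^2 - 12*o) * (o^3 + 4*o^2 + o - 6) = -4*o^5 - 28*o^4 - 52*o^3 + 12*o^2 + 72*o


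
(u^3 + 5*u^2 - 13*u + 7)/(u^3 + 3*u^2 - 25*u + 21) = (u - 1)/(u - 3)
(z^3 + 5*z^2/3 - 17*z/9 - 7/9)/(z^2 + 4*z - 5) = (9*z^2 + 24*z + 7)/(9*(z + 5))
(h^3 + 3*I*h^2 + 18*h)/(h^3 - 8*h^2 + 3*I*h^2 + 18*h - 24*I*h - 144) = h/(h - 8)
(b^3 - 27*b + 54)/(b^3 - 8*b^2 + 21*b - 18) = (b + 6)/(b - 2)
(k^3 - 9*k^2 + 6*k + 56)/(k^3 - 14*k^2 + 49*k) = (k^2 - 2*k - 8)/(k*(k - 7))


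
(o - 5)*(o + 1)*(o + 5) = o^3 + o^2 - 25*o - 25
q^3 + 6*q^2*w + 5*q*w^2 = q*(q + w)*(q + 5*w)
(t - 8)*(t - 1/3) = t^2 - 25*t/3 + 8/3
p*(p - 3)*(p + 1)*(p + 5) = p^4 + 3*p^3 - 13*p^2 - 15*p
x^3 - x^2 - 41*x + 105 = (x - 5)*(x - 3)*(x + 7)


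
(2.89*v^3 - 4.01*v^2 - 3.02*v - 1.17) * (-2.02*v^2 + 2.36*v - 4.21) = -5.8378*v^5 + 14.9206*v^4 - 15.5301*v^3 + 12.1183*v^2 + 9.953*v + 4.9257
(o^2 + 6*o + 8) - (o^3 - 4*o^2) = -o^3 + 5*o^2 + 6*o + 8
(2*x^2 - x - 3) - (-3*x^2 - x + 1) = 5*x^2 - 4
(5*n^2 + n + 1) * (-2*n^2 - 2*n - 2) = -10*n^4 - 12*n^3 - 14*n^2 - 4*n - 2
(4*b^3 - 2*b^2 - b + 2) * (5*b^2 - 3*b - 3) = 20*b^5 - 22*b^4 - 11*b^3 + 19*b^2 - 3*b - 6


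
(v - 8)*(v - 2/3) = v^2 - 26*v/3 + 16/3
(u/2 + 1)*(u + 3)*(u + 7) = u^3/2 + 6*u^2 + 41*u/2 + 21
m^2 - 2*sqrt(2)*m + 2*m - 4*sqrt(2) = (m + 2)*(m - 2*sqrt(2))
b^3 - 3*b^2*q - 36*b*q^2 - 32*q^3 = (b - 8*q)*(b + q)*(b + 4*q)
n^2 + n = n*(n + 1)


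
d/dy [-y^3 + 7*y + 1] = 7 - 3*y^2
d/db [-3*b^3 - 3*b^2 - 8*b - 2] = -9*b^2 - 6*b - 8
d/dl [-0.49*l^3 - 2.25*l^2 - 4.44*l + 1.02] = -1.47*l^2 - 4.5*l - 4.44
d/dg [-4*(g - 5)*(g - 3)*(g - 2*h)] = -12*g^2 + 16*g*h + 64*g - 64*h - 60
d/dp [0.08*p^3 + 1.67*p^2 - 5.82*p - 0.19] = 0.24*p^2 + 3.34*p - 5.82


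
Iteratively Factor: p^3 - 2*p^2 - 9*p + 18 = (p - 3)*(p^2 + p - 6) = (p - 3)*(p - 2)*(p + 3)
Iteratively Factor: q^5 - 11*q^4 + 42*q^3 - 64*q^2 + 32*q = (q - 1)*(q^4 - 10*q^3 + 32*q^2 - 32*q) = (q - 2)*(q - 1)*(q^3 - 8*q^2 + 16*q) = (q - 4)*(q - 2)*(q - 1)*(q^2 - 4*q) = q*(q - 4)*(q - 2)*(q - 1)*(q - 4)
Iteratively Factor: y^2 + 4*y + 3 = (y + 3)*(y + 1)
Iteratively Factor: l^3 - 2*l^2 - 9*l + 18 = (l - 3)*(l^2 + l - 6) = (l - 3)*(l - 2)*(l + 3)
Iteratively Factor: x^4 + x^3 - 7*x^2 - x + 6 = (x - 2)*(x^3 + 3*x^2 - x - 3) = (x - 2)*(x - 1)*(x^2 + 4*x + 3) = (x - 2)*(x - 1)*(x + 1)*(x + 3)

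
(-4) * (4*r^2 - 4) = 16 - 16*r^2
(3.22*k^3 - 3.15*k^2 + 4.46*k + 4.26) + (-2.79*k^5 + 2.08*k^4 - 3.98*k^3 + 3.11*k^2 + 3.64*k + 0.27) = -2.79*k^5 + 2.08*k^4 - 0.76*k^3 - 0.04*k^2 + 8.1*k + 4.53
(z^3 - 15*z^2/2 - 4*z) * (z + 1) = z^4 - 13*z^3/2 - 23*z^2/2 - 4*z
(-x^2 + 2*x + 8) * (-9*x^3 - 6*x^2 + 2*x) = 9*x^5 - 12*x^4 - 86*x^3 - 44*x^2 + 16*x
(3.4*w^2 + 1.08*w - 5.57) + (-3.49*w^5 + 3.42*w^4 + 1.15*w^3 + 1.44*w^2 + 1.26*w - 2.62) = -3.49*w^5 + 3.42*w^4 + 1.15*w^3 + 4.84*w^2 + 2.34*w - 8.19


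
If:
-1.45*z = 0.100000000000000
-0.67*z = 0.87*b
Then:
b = 0.05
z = -0.07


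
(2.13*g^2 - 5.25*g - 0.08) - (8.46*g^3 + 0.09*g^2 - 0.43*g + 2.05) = -8.46*g^3 + 2.04*g^2 - 4.82*g - 2.13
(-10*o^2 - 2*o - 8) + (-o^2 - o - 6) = -11*o^2 - 3*o - 14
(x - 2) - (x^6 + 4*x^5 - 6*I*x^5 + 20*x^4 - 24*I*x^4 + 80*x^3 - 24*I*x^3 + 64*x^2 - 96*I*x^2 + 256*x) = -x^6 - 4*x^5 + 6*I*x^5 - 20*x^4 + 24*I*x^4 - 80*x^3 + 24*I*x^3 - 64*x^2 + 96*I*x^2 - 255*x - 2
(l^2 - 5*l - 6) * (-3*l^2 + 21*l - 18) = -3*l^4 + 36*l^3 - 105*l^2 - 36*l + 108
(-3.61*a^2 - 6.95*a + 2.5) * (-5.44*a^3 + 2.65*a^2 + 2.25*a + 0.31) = 19.6384*a^5 + 28.2415*a^4 - 40.14*a^3 - 10.1316*a^2 + 3.4705*a + 0.775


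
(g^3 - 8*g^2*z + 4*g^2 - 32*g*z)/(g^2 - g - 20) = g*(g - 8*z)/(g - 5)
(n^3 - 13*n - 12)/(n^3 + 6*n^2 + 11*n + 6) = (n - 4)/(n + 2)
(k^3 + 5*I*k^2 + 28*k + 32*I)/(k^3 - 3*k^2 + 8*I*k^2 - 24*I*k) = (k^2 - 3*I*k + 4)/(k*(k - 3))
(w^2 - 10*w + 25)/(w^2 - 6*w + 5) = (w - 5)/(w - 1)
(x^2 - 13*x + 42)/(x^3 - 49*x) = (x - 6)/(x*(x + 7))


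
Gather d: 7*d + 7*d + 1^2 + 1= 14*d + 2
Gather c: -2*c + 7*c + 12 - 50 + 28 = 5*c - 10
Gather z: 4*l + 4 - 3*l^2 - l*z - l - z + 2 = -3*l^2 + 3*l + z*(-l - 1) + 6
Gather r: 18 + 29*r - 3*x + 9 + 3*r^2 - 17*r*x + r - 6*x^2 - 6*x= 3*r^2 + r*(30 - 17*x) - 6*x^2 - 9*x + 27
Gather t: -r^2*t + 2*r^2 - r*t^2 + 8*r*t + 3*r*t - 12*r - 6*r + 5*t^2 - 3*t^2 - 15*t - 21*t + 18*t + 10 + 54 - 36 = 2*r^2 - 18*r + t^2*(2 - r) + t*(-r^2 + 11*r - 18) + 28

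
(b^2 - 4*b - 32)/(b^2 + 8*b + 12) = (b^2 - 4*b - 32)/(b^2 + 8*b + 12)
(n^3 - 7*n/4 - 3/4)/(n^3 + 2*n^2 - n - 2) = (n^2 - n - 3/4)/(n^2 + n - 2)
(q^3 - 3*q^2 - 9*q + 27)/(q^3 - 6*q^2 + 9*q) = (q + 3)/q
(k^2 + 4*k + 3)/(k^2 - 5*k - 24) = (k + 1)/(k - 8)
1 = 1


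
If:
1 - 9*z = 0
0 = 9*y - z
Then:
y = 1/81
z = 1/9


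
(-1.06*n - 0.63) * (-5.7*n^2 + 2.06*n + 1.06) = 6.042*n^3 + 1.4074*n^2 - 2.4214*n - 0.6678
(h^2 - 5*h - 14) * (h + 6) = h^3 + h^2 - 44*h - 84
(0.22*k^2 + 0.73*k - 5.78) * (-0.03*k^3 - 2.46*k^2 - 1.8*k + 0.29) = -0.0066*k^5 - 0.5631*k^4 - 2.0184*k^3 + 12.9686*k^2 + 10.6157*k - 1.6762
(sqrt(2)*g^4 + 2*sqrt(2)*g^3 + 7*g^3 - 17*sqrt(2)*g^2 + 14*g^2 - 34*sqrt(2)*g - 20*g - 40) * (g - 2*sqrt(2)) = sqrt(2)*g^5 + 2*sqrt(2)*g^4 + 3*g^4 - 31*sqrt(2)*g^3 + 6*g^3 - 62*sqrt(2)*g^2 + 48*g^2 + 40*sqrt(2)*g + 96*g + 80*sqrt(2)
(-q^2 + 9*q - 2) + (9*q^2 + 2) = 8*q^2 + 9*q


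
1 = 1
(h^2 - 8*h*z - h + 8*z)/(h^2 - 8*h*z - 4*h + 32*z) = (h - 1)/(h - 4)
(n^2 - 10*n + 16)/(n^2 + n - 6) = (n - 8)/(n + 3)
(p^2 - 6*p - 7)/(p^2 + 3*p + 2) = (p - 7)/(p + 2)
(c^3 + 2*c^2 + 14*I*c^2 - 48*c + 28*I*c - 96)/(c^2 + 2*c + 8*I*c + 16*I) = c + 6*I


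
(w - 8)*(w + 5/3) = w^2 - 19*w/3 - 40/3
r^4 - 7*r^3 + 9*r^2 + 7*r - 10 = (r - 5)*(r - 2)*(r - 1)*(r + 1)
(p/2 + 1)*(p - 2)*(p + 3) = p^3/2 + 3*p^2/2 - 2*p - 6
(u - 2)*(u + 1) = u^2 - u - 2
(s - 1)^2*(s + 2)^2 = s^4 + 2*s^3 - 3*s^2 - 4*s + 4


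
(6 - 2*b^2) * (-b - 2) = 2*b^3 + 4*b^2 - 6*b - 12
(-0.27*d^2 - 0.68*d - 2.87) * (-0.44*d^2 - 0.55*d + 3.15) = 0.1188*d^4 + 0.4477*d^3 + 0.7863*d^2 - 0.5635*d - 9.0405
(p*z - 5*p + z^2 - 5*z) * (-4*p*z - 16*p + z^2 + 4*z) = -4*p^2*z^2 + 4*p^2*z + 80*p^2 - 3*p*z^3 + 3*p*z^2 + 60*p*z + z^4 - z^3 - 20*z^2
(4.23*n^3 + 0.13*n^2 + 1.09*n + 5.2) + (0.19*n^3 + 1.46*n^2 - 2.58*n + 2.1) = 4.42*n^3 + 1.59*n^2 - 1.49*n + 7.3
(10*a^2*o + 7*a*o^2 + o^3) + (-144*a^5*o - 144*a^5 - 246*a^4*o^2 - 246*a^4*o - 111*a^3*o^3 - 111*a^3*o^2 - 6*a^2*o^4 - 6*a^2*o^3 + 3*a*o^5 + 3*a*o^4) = -144*a^5*o - 144*a^5 - 246*a^4*o^2 - 246*a^4*o - 111*a^3*o^3 - 111*a^3*o^2 - 6*a^2*o^4 - 6*a^2*o^3 + 10*a^2*o + 3*a*o^5 + 3*a*o^4 + 7*a*o^2 + o^3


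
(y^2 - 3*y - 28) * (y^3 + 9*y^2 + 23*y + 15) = y^5 + 6*y^4 - 32*y^3 - 306*y^2 - 689*y - 420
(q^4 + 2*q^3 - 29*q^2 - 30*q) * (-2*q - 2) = -2*q^5 - 6*q^4 + 54*q^3 + 118*q^2 + 60*q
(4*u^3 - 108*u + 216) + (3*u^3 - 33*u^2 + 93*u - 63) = 7*u^3 - 33*u^2 - 15*u + 153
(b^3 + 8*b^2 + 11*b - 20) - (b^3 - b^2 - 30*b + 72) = 9*b^2 + 41*b - 92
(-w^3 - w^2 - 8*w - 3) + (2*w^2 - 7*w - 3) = -w^3 + w^2 - 15*w - 6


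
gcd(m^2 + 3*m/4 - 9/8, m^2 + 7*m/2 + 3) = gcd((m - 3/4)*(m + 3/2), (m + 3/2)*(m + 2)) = m + 3/2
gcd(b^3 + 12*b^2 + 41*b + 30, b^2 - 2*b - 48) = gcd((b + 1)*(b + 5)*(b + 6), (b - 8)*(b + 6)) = b + 6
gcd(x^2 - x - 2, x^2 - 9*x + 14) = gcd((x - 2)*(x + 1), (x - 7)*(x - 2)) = x - 2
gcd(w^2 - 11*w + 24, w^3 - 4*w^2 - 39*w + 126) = w - 3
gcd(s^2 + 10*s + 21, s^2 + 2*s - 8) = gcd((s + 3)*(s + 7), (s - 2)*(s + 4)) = 1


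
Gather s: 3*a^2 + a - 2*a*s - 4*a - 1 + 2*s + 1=3*a^2 - 3*a + s*(2 - 2*a)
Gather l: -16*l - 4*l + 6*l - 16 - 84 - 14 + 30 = -14*l - 84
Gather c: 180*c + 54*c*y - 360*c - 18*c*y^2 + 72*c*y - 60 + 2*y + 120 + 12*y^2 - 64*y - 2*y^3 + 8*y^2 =c*(-18*y^2 + 126*y - 180) - 2*y^3 + 20*y^2 - 62*y + 60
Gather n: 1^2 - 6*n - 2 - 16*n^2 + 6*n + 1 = -16*n^2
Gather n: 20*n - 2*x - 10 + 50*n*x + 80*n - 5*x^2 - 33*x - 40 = n*(50*x + 100) - 5*x^2 - 35*x - 50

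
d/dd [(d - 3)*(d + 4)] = 2*d + 1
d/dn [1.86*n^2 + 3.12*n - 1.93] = 3.72*n + 3.12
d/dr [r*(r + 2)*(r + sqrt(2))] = r*(r + 2) + r*(r + sqrt(2)) + (r + 2)*(r + sqrt(2))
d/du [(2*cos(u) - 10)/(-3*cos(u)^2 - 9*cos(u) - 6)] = 2*(sin(u)^2 + 10*cos(u) + 16)*sin(u)/(3*(cos(u)^2 + 3*cos(u) + 2)^2)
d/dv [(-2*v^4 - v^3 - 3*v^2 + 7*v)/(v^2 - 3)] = (-4*v^5 - v^4 + 24*v^3 + 2*v^2 + 18*v - 21)/(v^4 - 6*v^2 + 9)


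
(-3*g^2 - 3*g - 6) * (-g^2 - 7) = 3*g^4 + 3*g^3 + 27*g^2 + 21*g + 42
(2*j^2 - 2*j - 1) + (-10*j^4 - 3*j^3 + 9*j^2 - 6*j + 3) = -10*j^4 - 3*j^3 + 11*j^2 - 8*j + 2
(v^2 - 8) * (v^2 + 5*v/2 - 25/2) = v^4 + 5*v^3/2 - 41*v^2/2 - 20*v + 100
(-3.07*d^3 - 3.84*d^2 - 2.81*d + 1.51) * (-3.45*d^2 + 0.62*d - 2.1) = 10.5915*d^5 + 11.3446*d^4 + 13.7607*d^3 + 1.1123*d^2 + 6.8372*d - 3.171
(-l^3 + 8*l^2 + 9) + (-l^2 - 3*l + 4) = -l^3 + 7*l^2 - 3*l + 13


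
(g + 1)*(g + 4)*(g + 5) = g^3 + 10*g^2 + 29*g + 20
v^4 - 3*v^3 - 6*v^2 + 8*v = v*(v - 4)*(v - 1)*(v + 2)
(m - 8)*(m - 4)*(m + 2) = m^3 - 10*m^2 + 8*m + 64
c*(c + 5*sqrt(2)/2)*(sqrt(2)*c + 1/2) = sqrt(2)*c^3 + 11*c^2/2 + 5*sqrt(2)*c/4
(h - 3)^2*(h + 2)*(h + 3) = h^4 - h^3 - 15*h^2 + 9*h + 54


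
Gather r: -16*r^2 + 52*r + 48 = -16*r^2 + 52*r + 48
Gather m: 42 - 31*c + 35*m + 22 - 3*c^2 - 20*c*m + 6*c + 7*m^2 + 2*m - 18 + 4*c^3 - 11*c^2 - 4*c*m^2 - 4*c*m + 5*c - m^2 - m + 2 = 4*c^3 - 14*c^2 - 20*c + m^2*(6 - 4*c) + m*(36 - 24*c) + 48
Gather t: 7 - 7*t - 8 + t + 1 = -6*t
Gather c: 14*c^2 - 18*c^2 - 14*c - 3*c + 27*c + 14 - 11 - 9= -4*c^2 + 10*c - 6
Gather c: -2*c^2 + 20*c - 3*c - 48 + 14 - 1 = -2*c^2 + 17*c - 35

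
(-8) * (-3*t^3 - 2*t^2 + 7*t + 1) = 24*t^3 + 16*t^2 - 56*t - 8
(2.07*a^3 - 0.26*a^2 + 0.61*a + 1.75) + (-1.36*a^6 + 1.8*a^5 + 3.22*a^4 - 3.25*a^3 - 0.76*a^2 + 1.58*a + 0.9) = -1.36*a^6 + 1.8*a^5 + 3.22*a^4 - 1.18*a^3 - 1.02*a^2 + 2.19*a + 2.65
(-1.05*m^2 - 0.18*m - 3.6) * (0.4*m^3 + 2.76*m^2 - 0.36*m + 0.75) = -0.42*m^5 - 2.97*m^4 - 1.5588*m^3 - 10.6587*m^2 + 1.161*m - 2.7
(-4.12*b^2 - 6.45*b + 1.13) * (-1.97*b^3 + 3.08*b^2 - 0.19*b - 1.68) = 8.1164*b^5 + 0.0168999999999997*b^4 - 21.3093*b^3 + 11.6275*b^2 + 10.6213*b - 1.8984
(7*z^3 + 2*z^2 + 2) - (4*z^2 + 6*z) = 7*z^3 - 2*z^2 - 6*z + 2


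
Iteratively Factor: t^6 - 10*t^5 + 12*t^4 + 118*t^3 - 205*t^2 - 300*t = (t + 1)*(t^5 - 11*t^4 + 23*t^3 + 95*t^2 - 300*t) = (t - 5)*(t + 1)*(t^4 - 6*t^3 - 7*t^2 + 60*t) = (t - 5)*(t + 1)*(t + 3)*(t^3 - 9*t^2 + 20*t) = (t - 5)*(t - 4)*(t + 1)*(t + 3)*(t^2 - 5*t) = t*(t - 5)*(t - 4)*(t + 1)*(t + 3)*(t - 5)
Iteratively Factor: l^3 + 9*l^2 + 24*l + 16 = (l + 1)*(l^2 + 8*l + 16) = (l + 1)*(l + 4)*(l + 4)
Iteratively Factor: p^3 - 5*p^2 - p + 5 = (p + 1)*(p^2 - 6*p + 5) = (p - 1)*(p + 1)*(p - 5)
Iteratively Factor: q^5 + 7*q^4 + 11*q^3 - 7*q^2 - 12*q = (q + 3)*(q^4 + 4*q^3 - q^2 - 4*q) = (q - 1)*(q + 3)*(q^3 + 5*q^2 + 4*q) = (q - 1)*(q + 1)*(q + 3)*(q^2 + 4*q) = q*(q - 1)*(q + 1)*(q + 3)*(q + 4)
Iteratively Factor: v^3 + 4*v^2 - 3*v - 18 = (v + 3)*(v^2 + v - 6) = (v + 3)^2*(v - 2)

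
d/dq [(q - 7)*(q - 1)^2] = 3*(q - 5)*(q - 1)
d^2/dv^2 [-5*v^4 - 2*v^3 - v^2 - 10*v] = -60*v^2 - 12*v - 2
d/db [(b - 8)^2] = 2*b - 16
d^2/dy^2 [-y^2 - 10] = -2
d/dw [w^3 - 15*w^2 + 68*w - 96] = 3*w^2 - 30*w + 68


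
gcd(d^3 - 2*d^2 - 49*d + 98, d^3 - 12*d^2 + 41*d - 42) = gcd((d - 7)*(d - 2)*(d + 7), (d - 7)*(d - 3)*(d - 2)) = d^2 - 9*d + 14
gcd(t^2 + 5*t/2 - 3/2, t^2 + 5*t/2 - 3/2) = t^2 + 5*t/2 - 3/2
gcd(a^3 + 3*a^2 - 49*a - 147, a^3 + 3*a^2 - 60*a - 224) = a + 7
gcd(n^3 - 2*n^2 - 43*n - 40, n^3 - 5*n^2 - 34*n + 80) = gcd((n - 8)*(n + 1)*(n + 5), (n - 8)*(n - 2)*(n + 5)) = n^2 - 3*n - 40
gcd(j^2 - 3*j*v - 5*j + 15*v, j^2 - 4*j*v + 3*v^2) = -j + 3*v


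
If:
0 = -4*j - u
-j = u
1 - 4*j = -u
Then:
No Solution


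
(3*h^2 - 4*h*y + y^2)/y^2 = 3*h^2/y^2 - 4*h/y + 1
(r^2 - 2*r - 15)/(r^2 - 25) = (r + 3)/(r + 5)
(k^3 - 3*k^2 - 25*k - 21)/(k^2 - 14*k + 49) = (k^2 + 4*k + 3)/(k - 7)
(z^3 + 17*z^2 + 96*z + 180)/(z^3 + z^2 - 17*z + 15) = (z^2 + 12*z + 36)/(z^2 - 4*z + 3)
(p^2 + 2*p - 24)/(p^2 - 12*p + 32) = (p + 6)/(p - 8)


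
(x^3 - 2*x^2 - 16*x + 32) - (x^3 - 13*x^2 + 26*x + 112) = 11*x^2 - 42*x - 80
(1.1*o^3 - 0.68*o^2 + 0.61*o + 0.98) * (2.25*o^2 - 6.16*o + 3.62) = 2.475*o^5 - 8.306*o^4 + 9.5433*o^3 - 4.0142*o^2 - 3.8286*o + 3.5476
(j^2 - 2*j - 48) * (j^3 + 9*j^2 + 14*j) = j^5 + 7*j^4 - 52*j^3 - 460*j^2 - 672*j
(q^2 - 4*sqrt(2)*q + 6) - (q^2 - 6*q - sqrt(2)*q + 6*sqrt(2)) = -3*sqrt(2)*q + 6*q - 6*sqrt(2) + 6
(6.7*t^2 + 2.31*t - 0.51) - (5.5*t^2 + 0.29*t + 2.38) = 1.2*t^2 + 2.02*t - 2.89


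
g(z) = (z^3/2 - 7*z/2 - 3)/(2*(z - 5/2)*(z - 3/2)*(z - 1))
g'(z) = (3*z^2/2 - 7/2)/(2*(z - 5/2)*(z - 3/2)*(z - 1)) - (z^3/2 - 7*z/2 - 3)/(2*(z - 5/2)*(z - 3/2)*(z - 1)^2) - (z^3/2 - 7*z/2 - 3)/(2*(z - 5/2)*(z - 3/2)^2*(z - 1)) - (z^3/2 - 7*z/2 - 3)/(2*(z - 5/2)^2*(z - 3/2)*(z - 1))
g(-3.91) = 0.06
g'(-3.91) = -0.03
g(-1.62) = -0.01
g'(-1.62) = -0.01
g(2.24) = 10.94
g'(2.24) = 10.03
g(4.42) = 0.64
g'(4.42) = -0.07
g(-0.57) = 0.06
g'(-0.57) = 0.23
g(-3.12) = 0.03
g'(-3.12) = -0.03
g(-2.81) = 0.02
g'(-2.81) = -0.03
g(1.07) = -71.24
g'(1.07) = 781.48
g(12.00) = 0.37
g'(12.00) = -0.01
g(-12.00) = 0.16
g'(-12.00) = -0.00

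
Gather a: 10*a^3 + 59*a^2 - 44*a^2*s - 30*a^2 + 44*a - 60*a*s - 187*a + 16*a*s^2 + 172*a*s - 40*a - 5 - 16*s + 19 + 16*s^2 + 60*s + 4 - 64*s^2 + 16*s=10*a^3 + a^2*(29 - 44*s) + a*(16*s^2 + 112*s - 183) - 48*s^2 + 60*s + 18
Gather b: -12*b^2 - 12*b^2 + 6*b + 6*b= -24*b^2 + 12*b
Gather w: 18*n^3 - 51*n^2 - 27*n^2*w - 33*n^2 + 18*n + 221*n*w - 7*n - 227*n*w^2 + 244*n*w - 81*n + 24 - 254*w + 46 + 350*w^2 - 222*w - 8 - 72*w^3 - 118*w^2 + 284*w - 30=18*n^3 - 84*n^2 - 70*n - 72*w^3 + w^2*(232 - 227*n) + w*(-27*n^2 + 465*n - 192) + 32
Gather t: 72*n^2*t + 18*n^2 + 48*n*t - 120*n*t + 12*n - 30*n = 18*n^2 - 18*n + t*(72*n^2 - 72*n)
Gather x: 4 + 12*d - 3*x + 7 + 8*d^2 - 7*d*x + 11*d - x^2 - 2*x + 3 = 8*d^2 + 23*d - x^2 + x*(-7*d - 5) + 14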